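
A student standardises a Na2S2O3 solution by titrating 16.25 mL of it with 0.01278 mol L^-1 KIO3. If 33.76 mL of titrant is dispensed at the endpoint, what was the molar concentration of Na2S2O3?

0.159 M

n(KIO3) = 0.01278 x 0.03376 = 0.0004315 mol.
From the balanced equation, 1 mol KIO3 reacts with 6 mol Na2S2O3, so n(Na2S2O3) = 0.0004315 x 6/1 = 0.002589 mol.
[Na2S2O3] = 0.002589 / 0.01625 L = 0.159 M.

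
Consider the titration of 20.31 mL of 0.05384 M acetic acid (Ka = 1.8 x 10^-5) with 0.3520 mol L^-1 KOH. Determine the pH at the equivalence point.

n(CH3COOH) = 0.05384 x 0.02031 = 0.001093 mol; V(KOH) at equivalence = 0.001093/0.3520 = 0.003107 L.
At equivalence all the acid is converted to CH3COO-; total volume = 0.02031 + 0.003107 = 0.02342 L, so [CH3COO-] = 0.001093/0.02342 = 0.04670 M.
Kb = Kw/Ka = 1.0e-14 / 1.8 x 10^-5 = 5.56e-10.
[OH^-] = sqrt(Kb x [CH3COO-]) = sqrt(5.56e-10 x 0.04670) = 5.09e-6 M.
pOH = 5.29, so pH = 14.00 - 5.29 = 8.71.

8.71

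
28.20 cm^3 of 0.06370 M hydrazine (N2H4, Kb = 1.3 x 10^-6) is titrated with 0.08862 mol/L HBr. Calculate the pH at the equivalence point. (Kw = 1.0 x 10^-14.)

4.77

n(N2H4) = 0.06370 x 0.02820 = 0.001796 mol; V(HBr) at equivalence = 0.001796/0.08862 = 0.02027 L.
At equivalence the base is fully converted to N2H5+; total volume = 0.04847 L, so [N2H5+] = 0.001796/0.04847 = 0.03706 M.
Ka(N2H5+) = Kw/Kb = 1.0e-14 / 1.3 x 10^-6 = 7.69e-9.
[H^+] = sqrt(Ka x [N2H5+]) = sqrt(7.69e-9 x 0.03706) = 1.69e-5 M.
pH = -log(1.69e-5) = 4.77.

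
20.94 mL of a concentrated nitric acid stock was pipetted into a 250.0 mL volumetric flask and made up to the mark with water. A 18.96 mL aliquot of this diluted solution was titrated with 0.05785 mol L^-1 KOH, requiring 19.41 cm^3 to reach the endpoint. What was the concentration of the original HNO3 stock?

0.707 M

n(KOH) = 0.05785 x 0.01941 = 0.001123 mol.
n(HNO3) in the aliquot = 0.001123 mol.
[diluted HNO3] = 0.001123 / 0.01896 = 0.05922 M.
Dilution factor = 250.0/20.94 = 11.94, so [stock] = 0.05922 x 11.94 = 0.707 M.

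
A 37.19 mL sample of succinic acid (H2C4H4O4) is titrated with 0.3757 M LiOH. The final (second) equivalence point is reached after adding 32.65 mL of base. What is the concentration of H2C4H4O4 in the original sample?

n(LiOH) = 0.3757 x 0.03265 = 0.01227 mol.
At the final (second) equivalence point, 2 mol OH^- react per mol H2C4H4O4, so n(H2C4H4O4) = 0.01227 / 2 = 0.006133 mol.
[H2C4H4O4] = 0.006133 / 0.03719 L = 0.165 M.

0.165 M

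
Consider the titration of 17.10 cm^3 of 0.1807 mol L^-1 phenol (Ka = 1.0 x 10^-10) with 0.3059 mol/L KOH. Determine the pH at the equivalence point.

n(C6H5OH) = 0.1807 x 0.01710 = 0.003090 mol; V(KOH) at equivalence = 0.003090/0.3059 = 0.01010 L.
At equivalence all the acid is converted to C6H5O-; total volume = 0.01710 + 0.01010 = 0.02720 L, so [C6H5O-] = 0.003090/0.02720 = 0.1136 M.
Kb = Kw/Ka = 1.0e-14 / 1.0 x 10^-10 = 0.000100.
[OH^-] = sqrt(Kb x [C6H5O-]) = sqrt(0.000100 x 0.1136) = 0.00337 M.
pOH = 2.47, so pH = 14.00 - 2.47 = 11.53.

11.53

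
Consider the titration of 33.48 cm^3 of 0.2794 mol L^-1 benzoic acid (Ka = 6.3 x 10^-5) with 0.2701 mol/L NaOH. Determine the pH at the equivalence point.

n(C6H5COOH) = 0.2794 x 0.03348 = 0.009354 mol; V(NaOH) at equivalence = 0.009354/0.2701 = 0.03463 L.
At equivalence all the acid is converted to C6H5COO-; total volume = 0.03348 + 0.03463 = 0.06811 L, so [C6H5COO-] = 0.009354/0.06811 = 0.1373 M.
Kb = Kw/Ka = 1.0e-14 / 6.3 x 10^-5 = 1.59e-10.
[OH^-] = sqrt(Kb x [C6H5COO-]) = sqrt(1.59e-10 x 0.1373) = 4.67e-6 M.
pOH = 5.33, so pH = 14.00 - 5.33 = 8.67.

8.67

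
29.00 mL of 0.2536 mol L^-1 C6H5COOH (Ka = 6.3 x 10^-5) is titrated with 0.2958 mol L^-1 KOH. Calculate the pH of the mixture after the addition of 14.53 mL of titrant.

Initial n(C6H5COOH) = 0.2536 x 0.02900 = 0.007354 mol.
n(KOH) added = 0.2958 x 0.01453 = 0.004298 mol, converting that many moles of C6H5COOH to C6H5COO-.
Remaining n(C6H5COOH) = 0.003056 mol; n(C6H5COO-) = 0.004298 mol.
By Henderson-Hasselbalch, pH = pKa + log([A^-]/[HA]) = 4.20 + log(0.004298/0.003056) = 4.20 + (+0.15) = 4.35.

4.35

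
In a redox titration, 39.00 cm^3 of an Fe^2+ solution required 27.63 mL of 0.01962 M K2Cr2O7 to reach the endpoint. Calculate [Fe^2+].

n(K2Cr2O7) = 0.01962 x 0.02763 = 0.0005421 mol.
From the balanced equation, 1 mol K2Cr2O7 reacts with 6 mol Fe^2+, so n(Fe^2+) = 0.0005421 x 6/1 = 0.003253 mol.
[Fe^2+] = 0.003253 / 0.03900 L = 0.0834 M.

0.0834 M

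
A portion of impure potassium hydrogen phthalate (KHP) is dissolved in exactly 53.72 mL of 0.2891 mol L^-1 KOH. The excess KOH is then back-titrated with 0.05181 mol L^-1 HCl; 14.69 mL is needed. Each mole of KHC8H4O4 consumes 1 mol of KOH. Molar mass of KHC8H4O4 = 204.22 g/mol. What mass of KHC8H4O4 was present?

3.02 g

Total n(KOH) added = 0.2891 x 0.05372 = 0.01553 mol.
n(HCl) used = 0.05181 x 0.01469 = 0.0007611 mol, which equals the excess n(KOH).
So n(KOH) consumed by the sample = 0.01553 - 0.0007611 = 0.01477 mol.
n(KHC8H4O4) = 0.01477 / 1 = 0.01477 mol.
mass = 0.01477 mol x 204.22 g/mol = 3.02 g.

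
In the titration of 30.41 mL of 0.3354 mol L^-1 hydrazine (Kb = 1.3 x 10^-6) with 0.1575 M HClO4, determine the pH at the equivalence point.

4.54

n(N2H4) = 0.3354 x 0.03041 = 0.01020 mol; V(HClO4) at equivalence = 0.01020/0.1575 = 0.06476 L.
At equivalence the base is fully converted to N2H5+; total volume = 0.09517 L, so [N2H5+] = 0.01020/0.09517 = 0.1072 M.
Ka(N2H5+) = Kw/Kb = 1.0e-14 / 1.3 x 10^-6 = 7.69e-9.
[H^+] = sqrt(Ka x [N2H5+]) = sqrt(7.69e-9 x 0.1072) = 2.87e-5 M.
pH = -log(2.87e-5) = 4.54.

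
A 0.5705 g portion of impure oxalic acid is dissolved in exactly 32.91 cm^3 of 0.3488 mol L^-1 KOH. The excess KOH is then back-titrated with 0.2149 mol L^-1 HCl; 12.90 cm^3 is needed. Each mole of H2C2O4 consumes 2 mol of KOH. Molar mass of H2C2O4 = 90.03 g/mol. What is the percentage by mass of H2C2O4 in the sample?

68.7%

Total n(KOH) added = 0.3488 x 0.03291 = 0.01148 mol.
n(HCl) used = 0.2149 x 0.01290 = 0.002772 mol, which equals the excess n(KOH).
So n(KOH) consumed by the sample = 0.01148 - 0.002772 = 0.008707 mol.
n(H2C2O4) = 0.008707 / 2 = 0.004353 mol.
mass H2C2O4 = 0.004353 x 90.03 = 0.3919 g, so %H2C2O4 = 0.3919/0.5705 x 100 = 68.7%.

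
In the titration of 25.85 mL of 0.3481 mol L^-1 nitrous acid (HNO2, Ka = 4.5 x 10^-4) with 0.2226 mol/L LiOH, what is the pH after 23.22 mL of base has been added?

Initial n(HNO2) = 0.3481 x 0.02585 = 0.008998 mol.
n(LiOH) added = 0.2226 x 0.02322 = 0.005169 mol, converting that many moles of HNO2 to NO2-.
Remaining n(HNO2) = 0.003830 mol; n(NO2-) = 0.005169 mol.
By Henderson-Hasselbalch, pH = pKa + log([A^-]/[HA]) = 3.35 + log(0.005169/0.003830) = 3.35 + (+0.13) = 3.48.

3.48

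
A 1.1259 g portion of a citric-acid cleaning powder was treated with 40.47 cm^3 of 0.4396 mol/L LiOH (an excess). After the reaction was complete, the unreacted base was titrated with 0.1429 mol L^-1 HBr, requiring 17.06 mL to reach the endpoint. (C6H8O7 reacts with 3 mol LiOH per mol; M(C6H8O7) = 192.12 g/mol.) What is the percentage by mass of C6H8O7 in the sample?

87.3%

Total n(LiOH) added = 0.4396 x 0.04047 = 0.01779 mol.
n(HBr) used = 0.1429 x 0.01706 = 0.002438 mol, which equals the excess n(LiOH).
So n(LiOH) consumed by the sample = 0.01779 - 0.002438 = 0.01535 mol.
n(C6H8O7) = 0.01535 / 3 = 0.005118 mol.
mass C6H8O7 = 0.005118 x 192.12 = 0.9832 g, so %C6H8O7 = 0.9832/1.1259 x 100 = 87.3%.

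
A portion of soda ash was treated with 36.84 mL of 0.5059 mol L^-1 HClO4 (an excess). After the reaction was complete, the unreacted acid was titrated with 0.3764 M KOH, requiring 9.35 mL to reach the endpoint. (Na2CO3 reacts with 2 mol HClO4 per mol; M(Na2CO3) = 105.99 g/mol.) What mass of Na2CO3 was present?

Total n(HClO4) added = 0.5059 x 0.03684 = 0.01864 mol.
n(KOH) used = 0.3764 x 0.009350 = 0.003519 mol, which equals the excess n(HClO4).
So n(HClO4) consumed by the sample = 0.01864 - 0.003519 = 0.01512 mol.
n(Na2CO3) = 0.01512 / 2 = 0.007559 mol.
mass = 0.007559 mol x 105.99 g/mol = 0.801 g.

0.801 g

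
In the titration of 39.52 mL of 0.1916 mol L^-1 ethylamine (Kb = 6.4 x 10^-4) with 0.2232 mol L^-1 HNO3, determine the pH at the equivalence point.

5.90

n(C2H5NH2) = 0.1916 x 0.03952 = 0.007572 mol; V(HNO3) at equivalence = 0.007572/0.2232 = 0.03392 L.
At equivalence the base is fully converted to C2H5NH3+; total volume = 0.07344 L, so [C2H5NH3+] = 0.007572/0.07344 = 0.1031 M.
Ka(C2H5NH3+) = Kw/Kb = 1.0e-14 / 6.4 x 10^-4 = 1.56e-11.
[H^+] = sqrt(Ka x [C2H5NH3+]) = sqrt(1.56e-11 x 0.1031) = 1.27e-6 M.
pH = -log(1.27e-6) = 5.90.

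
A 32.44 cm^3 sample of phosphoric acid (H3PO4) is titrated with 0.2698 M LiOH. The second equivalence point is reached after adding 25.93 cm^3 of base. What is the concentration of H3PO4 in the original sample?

n(LiOH) = 0.2698 x 0.02593 = 0.006996 mol.
At the second equivalence point, 2 mol OH^- react per mol H3PO4, so n(H3PO4) = 0.006996 / 2 = 0.003498 mol.
[H3PO4] = 0.003498 / 0.03244 L = 0.108 M.

0.108 M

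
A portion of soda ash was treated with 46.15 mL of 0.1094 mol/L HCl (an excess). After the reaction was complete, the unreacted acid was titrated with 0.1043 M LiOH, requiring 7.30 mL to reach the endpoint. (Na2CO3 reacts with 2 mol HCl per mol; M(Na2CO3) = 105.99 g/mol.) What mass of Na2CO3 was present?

0.227 g

Total n(HCl) added = 0.1094 x 0.04615 = 0.005049 mol.
n(LiOH) used = 0.1043 x 0.007300 = 0.0007614 mol, which equals the excess n(HCl).
So n(HCl) consumed by the sample = 0.005049 - 0.0007614 = 0.004287 mol.
n(Na2CO3) = 0.004287 / 2 = 0.002144 mol.
mass = 0.002144 mol x 105.99 g/mol = 0.227 g.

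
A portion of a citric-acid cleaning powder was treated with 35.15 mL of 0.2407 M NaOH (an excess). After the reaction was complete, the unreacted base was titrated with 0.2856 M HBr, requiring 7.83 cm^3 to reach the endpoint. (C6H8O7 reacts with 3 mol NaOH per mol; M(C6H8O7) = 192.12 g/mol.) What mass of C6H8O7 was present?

0.399 g

Total n(NaOH) added = 0.2407 x 0.03515 = 0.008461 mol.
n(HBr) used = 0.2856 x 0.007830 = 0.002236 mol, which equals the excess n(NaOH).
So n(NaOH) consumed by the sample = 0.008461 - 0.002236 = 0.006224 mol.
n(C6H8O7) = 0.006224 / 3 = 0.002075 mol.
mass = 0.002075 mol x 192.12 g/mol = 0.399 g.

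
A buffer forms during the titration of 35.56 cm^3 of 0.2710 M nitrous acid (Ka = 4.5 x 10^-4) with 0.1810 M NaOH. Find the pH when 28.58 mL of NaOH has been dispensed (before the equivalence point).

Initial n(HNO2) = 0.2710 x 0.03556 = 0.009637 mol.
n(NaOH) added = 0.1810 x 0.02858 = 0.005173 mol, converting that many moles of HNO2 to NO2-.
Remaining n(HNO2) = 0.004464 mol; n(NO2-) = 0.005173 mol.
By Henderson-Hasselbalch, pH = pKa + log([A^-]/[HA]) = 3.35 + log(0.005173/0.004464) = 3.35 + (+0.06) = 3.41.

3.41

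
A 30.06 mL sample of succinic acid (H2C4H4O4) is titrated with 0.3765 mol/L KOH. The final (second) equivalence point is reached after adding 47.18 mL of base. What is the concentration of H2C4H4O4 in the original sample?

0.295 M

n(KOH) = 0.3765 x 0.04718 = 0.01776 mol.
At the final (second) equivalence point, 2 mol OH^- react per mol H2C4H4O4, so n(H2C4H4O4) = 0.01776 / 2 = 0.008882 mol.
[H2C4H4O4] = 0.008882 / 0.03006 L = 0.295 M.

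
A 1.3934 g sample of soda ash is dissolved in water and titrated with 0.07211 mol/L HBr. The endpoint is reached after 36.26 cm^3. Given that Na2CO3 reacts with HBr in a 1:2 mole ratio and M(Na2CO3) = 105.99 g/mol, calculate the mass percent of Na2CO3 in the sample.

9.94%

n(HBr) = 0.07211 x 0.03626 = 0.002615 mol.
n(Na2CO3) = 0.002615 / 2 = 0.001307 mol.
mass of Na2CO3 = 0.001307 x 105.99 = 0.1386 g.
% purity = 0.1386 / 1.3934 x 100 = 9.94%.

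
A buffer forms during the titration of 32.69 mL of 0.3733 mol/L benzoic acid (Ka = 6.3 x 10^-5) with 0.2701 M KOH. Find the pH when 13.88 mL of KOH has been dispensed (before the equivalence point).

3.85

Initial n(C6H5COOH) = 0.3733 x 0.03269 = 0.01220 mol.
n(KOH) added = 0.2701 x 0.01388 = 0.003749 mol, converting that many moles of C6H5COOH to C6H5COO-.
Remaining n(C6H5COOH) = 0.008454 mol; n(C6H5COO-) = 0.003749 mol.
By Henderson-Hasselbalch, pH = pKa + log([A^-]/[HA]) = 4.20 + log(0.003749/0.008454) = 4.20 + (-0.35) = 3.85.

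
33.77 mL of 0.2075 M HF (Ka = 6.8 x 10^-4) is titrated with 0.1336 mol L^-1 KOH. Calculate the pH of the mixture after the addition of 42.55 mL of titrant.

Initial n(HF) = 0.2075 x 0.03377 = 0.007007 mol.
n(KOH) added = 0.1336 x 0.04255 = 0.005685 mol, converting that many moles of HF to F-.
Remaining n(HF) = 0.001323 mol; n(F-) = 0.005685 mol.
By Henderson-Hasselbalch, pH = pKa + log([A^-]/[HA]) = 3.17 + log(0.005685/0.001323) = 3.17 + (+0.63) = 3.80.

3.80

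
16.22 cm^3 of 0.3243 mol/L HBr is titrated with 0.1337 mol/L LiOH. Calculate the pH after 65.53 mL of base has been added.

n(acid) = 0.3243 x 0.01622 = 0.005260 mol; n(LiOH) added = 0.1337 x 0.06553 = 0.008761 mol.
Base is in excess by 0.008761 - 0.005260 = 0.003501 mol in a total volume of 0.08175 L.
[OH^-] = 0.003501/0.08175 = 0.04283 M, so pOH = 1.37 and pH = 14.00 - 1.37 = 12.63.

12.63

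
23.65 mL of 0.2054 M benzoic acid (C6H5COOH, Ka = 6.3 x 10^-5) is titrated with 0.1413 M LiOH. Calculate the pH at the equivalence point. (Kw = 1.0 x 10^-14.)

8.56

n(C6H5COOH) = 0.2054 x 0.02365 = 0.004858 mol; V(LiOH) at equivalence = 0.004858/0.1413 = 0.03438 L.
At equivalence all the acid is converted to C6H5COO-; total volume = 0.02365 + 0.03438 = 0.05803 L, so [C6H5COO-] = 0.004858/0.05803 = 0.08371 M.
Kb = Kw/Ka = 1.0e-14 / 6.3 x 10^-5 = 1.59e-10.
[OH^-] = sqrt(Kb x [C6H5COO-]) = sqrt(1.59e-10 x 0.08371) = 3.65e-6 M.
pOH = 5.44, so pH = 14.00 - 5.44 = 8.56.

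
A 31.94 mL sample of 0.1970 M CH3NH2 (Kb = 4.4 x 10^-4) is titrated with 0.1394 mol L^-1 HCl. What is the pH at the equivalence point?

5.87

n(CH3NH2) = 0.1970 x 0.03194 = 0.006292 mol; V(HCl) at equivalence = 0.006292/0.1394 = 0.04514 L.
At equivalence the base is fully converted to CH3NH3+; total volume = 0.07708 L, so [CH3NH3+] = 0.006292/0.07708 = 0.08163 M.
Ka(CH3NH3+) = Kw/Kb = 1.0e-14 / 4.4 x 10^-4 = 2.27e-11.
[H^+] = sqrt(Ka x [CH3NH3+]) = sqrt(2.27e-11 x 0.08163) = 1.36e-6 M.
pH = -log(1.36e-6) = 5.87.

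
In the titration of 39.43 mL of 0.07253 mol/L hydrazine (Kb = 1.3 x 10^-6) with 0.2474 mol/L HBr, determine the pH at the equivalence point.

n(N2H4) = 0.07253 x 0.03943 = 0.002860 mol; V(HBr) at equivalence = 0.002860/0.2474 = 0.01156 L.
At equivalence the base is fully converted to N2H5+; total volume = 0.05099 L, so [N2H5+] = 0.002860/0.05099 = 0.05609 M.
Ka(N2H5+) = Kw/Kb = 1.0e-14 / 1.3 x 10^-6 = 7.69e-9.
[H^+] = sqrt(Ka x [N2H5+]) = sqrt(7.69e-9 x 0.05609) = 2.08e-5 M.
pH = -log(2.08e-5) = 4.68.

4.68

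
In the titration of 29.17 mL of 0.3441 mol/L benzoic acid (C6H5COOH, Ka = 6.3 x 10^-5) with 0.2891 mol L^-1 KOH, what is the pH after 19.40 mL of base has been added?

Initial n(C6H5COOH) = 0.3441 x 0.02917 = 0.01004 mol.
n(KOH) added = 0.2891 x 0.01940 = 0.005609 mol, converting that many moles of C6H5COOH to C6H5COO-.
Remaining n(C6H5COOH) = 0.004429 mol; n(C6H5COO-) = 0.005609 mol.
By Henderson-Hasselbalch, pH = pKa + log([A^-]/[HA]) = 4.20 + log(0.005609/0.004429) = 4.20 + (+0.10) = 4.30.

4.30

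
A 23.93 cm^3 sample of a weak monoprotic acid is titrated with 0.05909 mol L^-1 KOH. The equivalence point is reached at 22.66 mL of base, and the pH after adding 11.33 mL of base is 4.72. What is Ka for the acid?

1.9 x 10^-5

11.33 mL is half of the equivalence volume, so this is the half-equivalence point where [HA] = [A^-].
At half-equivalence pH = pKa, so pKa = 4.72.
Ka = 10^(-4.72) = 1.9 x 10^-5.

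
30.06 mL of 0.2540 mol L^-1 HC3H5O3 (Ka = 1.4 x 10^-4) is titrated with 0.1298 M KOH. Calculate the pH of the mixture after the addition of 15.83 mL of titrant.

Initial n(HC3H5O3) = 0.2540 x 0.03006 = 0.007635 mol.
n(KOH) added = 0.1298 x 0.01583 = 0.002055 mol, converting that many moles of HC3H5O3 to C3H5O3-.
Remaining n(HC3H5O3) = 0.005581 mol; n(C3H5O3-) = 0.002055 mol.
By Henderson-Hasselbalch, pH = pKa + log([A^-]/[HA]) = 3.85 + log(0.002055/0.005581) = 3.85 + (-0.43) = 3.42.

3.42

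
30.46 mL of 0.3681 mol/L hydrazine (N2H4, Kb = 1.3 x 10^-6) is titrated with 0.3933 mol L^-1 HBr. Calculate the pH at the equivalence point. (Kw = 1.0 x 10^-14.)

n(N2H4) = 0.3681 x 0.03046 = 0.01121 mol; V(HBr) at equivalence = 0.01121/0.3933 = 0.02851 L.
At equivalence the base is fully converted to N2H5+; total volume = 0.05897 L, so [N2H5+] = 0.01121/0.05897 = 0.1901 M.
Ka(N2H5+) = Kw/Kb = 1.0e-14 / 1.3 x 10^-6 = 7.69e-9.
[H^+] = sqrt(Ka x [N2H5+]) = sqrt(7.69e-9 x 0.1901) = 3.82e-5 M.
pH = -log(3.82e-5) = 4.42.

4.42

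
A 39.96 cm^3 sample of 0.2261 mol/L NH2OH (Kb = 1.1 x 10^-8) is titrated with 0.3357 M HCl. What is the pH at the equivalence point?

3.46

n(NH2OH) = 0.2261 x 0.03996 = 0.009035 mol; V(HCl) at equivalence = 0.009035/0.3357 = 0.02691 L.
At equivalence the base is fully converted to NH3OH+; total volume = 0.06687 L, so [NH3OH+] = 0.009035/0.06687 = 0.1351 M.
Ka(NH3OH+) = Kw/Kb = 1.0e-14 / 1.1 x 10^-8 = 9.09e-7.
[H^+] = sqrt(Ka x [NH3OH+]) = sqrt(9.09e-7 x 0.1351) = 0.000350 M.
pH = -log(0.000350) = 3.46.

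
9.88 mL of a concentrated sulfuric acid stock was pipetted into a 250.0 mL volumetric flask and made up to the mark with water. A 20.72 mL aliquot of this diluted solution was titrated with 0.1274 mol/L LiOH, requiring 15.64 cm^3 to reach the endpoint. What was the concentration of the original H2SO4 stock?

1.22 M

n(LiOH) = 0.1274 x 0.01564 = 0.001993 mol.
n(H2SO4) in the aliquot = 0.001993 x 1/2 = 0.0009963 mol.
[diluted H2SO4] = 0.0009963 / 0.02072 = 0.04808 M.
Dilution factor = 250.0/9.880 = 25.30, so [stock] = 0.04808 x 25.30 = 1.22 M.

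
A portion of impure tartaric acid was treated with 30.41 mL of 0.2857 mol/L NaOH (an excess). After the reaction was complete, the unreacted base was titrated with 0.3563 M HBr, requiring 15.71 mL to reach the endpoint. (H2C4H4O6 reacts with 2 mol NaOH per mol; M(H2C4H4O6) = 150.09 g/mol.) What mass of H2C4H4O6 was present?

Total n(NaOH) added = 0.2857 x 0.03041 = 0.008688 mol.
n(HBr) used = 0.3563 x 0.01571 = 0.005597 mol, which equals the excess n(NaOH).
So n(NaOH) consumed by the sample = 0.008688 - 0.005597 = 0.003091 mol.
n(H2C4H4O6) = 0.003091 / 2 = 0.001545 mol.
mass = 0.001545 mol x 150.09 g/mol = 0.232 g.

0.232 g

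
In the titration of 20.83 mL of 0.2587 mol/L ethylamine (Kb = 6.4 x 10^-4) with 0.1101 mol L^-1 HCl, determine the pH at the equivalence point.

n(C2H5NH2) = 0.2587 x 0.02083 = 0.005389 mol; V(HCl) at equivalence = 0.005389/0.1101 = 0.04894 L.
At equivalence the base is fully converted to C2H5NH3+; total volume = 0.06977 L, so [C2H5NH3+] = 0.005389/0.06977 = 0.07723 M.
Ka(C2H5NH3+) = Kw/Kb = 1.0e-14 / 6.4 x 10^-4 = 1.56e-11.
[H^+] = sqrt(Ka x [C2H5NH3+]) = sqrt(1.56e-11 x 0.07723) = 1.10e-6 M.
pH = -log(1.10e-6) = 5.96.

5.96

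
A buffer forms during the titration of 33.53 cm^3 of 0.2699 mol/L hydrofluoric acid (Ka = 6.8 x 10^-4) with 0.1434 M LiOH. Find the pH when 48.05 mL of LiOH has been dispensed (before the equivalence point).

3.67

Initial n(HF) = 0.2699 x 0.03353 = 0.009050 mol.
n(LiOH) added = 0.1434 x 0.04805 = 0.006890 mol, converting that many moles of HF to F-.
Remaining n(HF) = 0.002159 mol; n(F-) = 0.006890 mol.
By Henderson-Hasselbalch, pH = pKa + log([A^-]/[HA]) = 3.17 + log(0.006890/0.002159) = 3.17 + (+0.50) = 3.67.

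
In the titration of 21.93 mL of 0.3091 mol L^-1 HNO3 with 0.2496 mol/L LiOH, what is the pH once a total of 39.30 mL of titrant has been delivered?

12.69

n(acid) = 0.3091 x 0.02193 = 0.006779 mol; n(LiOH) added = 0.2496 x 0.03930 = 0.009809 mol.
Base is in excess by 0.009809 - 0.006779 = 0.003031 mol in a total volume of 0.06123 L.
[OH^-] = 0.003031/0.06123 = 0.04950 M, so pOH = 1.31 and pH = 14.00 - 1.31 = 12.69.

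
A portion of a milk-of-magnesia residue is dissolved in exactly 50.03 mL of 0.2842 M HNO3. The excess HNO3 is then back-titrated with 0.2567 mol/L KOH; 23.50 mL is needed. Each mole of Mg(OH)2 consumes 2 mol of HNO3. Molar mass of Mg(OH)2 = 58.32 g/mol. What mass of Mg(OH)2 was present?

Total n(HNO3) added = 0.2842 x 0.05003 = 0.01422 mol.
n(KOH) used = 0.2567 x 0.02350 = 0.006032 mol, which equals the excess n(HNO3).
So n(HNO3) consumed by the sample = 0.01422 - 0.006032 = 0.008186 mol.
n(Mg(OH)2) = 0.008186 / 2 = 0.004093 mol.
mass = 0.004093 mol x 58.32 g/mol = 0.239 g.

0.239 g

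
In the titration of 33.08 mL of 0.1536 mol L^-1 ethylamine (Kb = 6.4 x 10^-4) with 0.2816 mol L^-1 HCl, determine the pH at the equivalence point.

n(C2H5NH2) = 0.1536 x 0.03308 = 0.005081 mol; V(HCl) at equivalence = 0.005081/0.2816 = 0.01804 L.
At equivalence the base is fully converted to C2H5NH3+; total volume = 0.05112 L, so [C2H5NH3+] = 0.005081/0.05112 = 0.09939 M.
Ka(C2H5NH3+) = Kw/Kb = 1.0e-14 / 6.4 x 10^-4 = 1.56e-11.
[H^+] = sqrt(Ka x [C2H5NH3+]) = sqrt(1.56e-11 x 0.09939) = 1.25e-6 M.
pH = -log(1.25e-6) = 5.90.

5.90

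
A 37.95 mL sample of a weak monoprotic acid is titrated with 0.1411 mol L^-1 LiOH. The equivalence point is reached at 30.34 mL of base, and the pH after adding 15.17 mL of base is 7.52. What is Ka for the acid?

15.17 mL is half of the equivalence volume, so this is the half-equivalence point where [HA] = [A^-].
At half-equivalence pH = pKa, so pKa = 7.52.
Ka = 10^(-7.52) = 3.0 x 10^-8.

3.0 x 10^-8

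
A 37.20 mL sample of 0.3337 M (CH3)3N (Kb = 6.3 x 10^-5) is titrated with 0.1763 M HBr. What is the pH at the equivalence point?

n((CH3)3N) = 0.3337 x 0.03720 = 0.01241 mol; V(HBr) at equivalence = 0.01241/0.1763 = 0.07041 L.
At equivalence the base is fully converted to (CH3)3NH+; total volume = 0.1076 L, so [(CH3)3NH+] = 0.01241/0.1076 = 0.1154 M.
Ka((CH3)3NH+) = Kw/Kb = 1.0e-14 / 6.3 x 10^-5 = 1.59e-10.
[H^+] = sqrt(Ka x [(CH3)3NH+]) = sqrt(1.59e-10 x 0.1154) = 4.28e-6 M.
pH = -log(4.28e-6) = 5.37.

5.37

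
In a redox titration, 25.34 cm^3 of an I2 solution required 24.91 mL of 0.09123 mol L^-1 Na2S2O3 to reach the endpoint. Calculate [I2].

n(Na2S2O3) = 0.09123 x 0.02491 = 0.002273 mol.
From the balanced equation, 2 mol Na2S2O3 reacts with 1 mol I2, so n(I2) = 0.002273 x 1/2 = 0.001136 mol.
[I2] = 0.001136 / 0.02534 L = 0.0448 M.

0.0448 M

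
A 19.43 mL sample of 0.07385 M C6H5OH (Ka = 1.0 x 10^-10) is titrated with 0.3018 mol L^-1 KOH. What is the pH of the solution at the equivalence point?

11.39

n(C6H5OH) = 0.07385 x 0.01943 = 0.001435 mol; V(KOH) at equivalence = 0.001435/0.3018 = 0.004754 L.
At equivalence all the acid is converted to C6H5O-; total volume = 0.01943 + 0.004754 = 0.02418 L, so [C6H5O-] = 0.001435/0.02418 = 0.05933 M.
Kb = Kw/Ka = 1.0e-14 / 1.0 x 10^-10 = 0.000100.
[OH^-] = sqrt(Kb x [C6H5O-]) = sqrt(0.000100 x 0.05933) = 0.00244 M.
pOH = 2.61, so pH = 14.00 - 2.61 = 11.39.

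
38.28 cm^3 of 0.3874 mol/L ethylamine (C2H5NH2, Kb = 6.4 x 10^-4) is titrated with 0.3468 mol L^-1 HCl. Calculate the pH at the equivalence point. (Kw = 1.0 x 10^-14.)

5.77

n(C2H5NH2) = 0.3874 x 0.03828 = 0.01483 mol; V(HCl) at equivalence = 0.01483/0.3468 = 0.04276 L.
At equivalence the base is fully converted to C2H5NH3+; total volume = 0.08104 L, so [C2H5NH3+] = 0.01483/0.08104 = 0.1830 M.
Ka(C2H5NH3+) = Kw/Kb = 1.0e-14 / 6.4 x 10^-4 = 1.56e-11.
[H^+] = sqrt(Ka x [C2H5NH3+]) = sqrt(1.56e-11 x 0.1830) = 1.69e-6 M.
pH = -log(1.69e-6) = 5.77.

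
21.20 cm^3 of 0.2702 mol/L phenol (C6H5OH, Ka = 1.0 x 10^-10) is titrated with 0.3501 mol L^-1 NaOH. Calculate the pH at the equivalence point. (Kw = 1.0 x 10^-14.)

n(C6H5OH) = 0.2702 x 0.02120 = 0.005728 mol; V(NaOH) at equivalence = 0.005728/0.3501 = 0.01636 L.
At equivalence all the acid is converted to C6H5O-; total volume = 0.02120 + 0.01636 = 0.03756 L, so [C6H5O-] = 0.005728/0.03756 = 0.1525 M.
Kb = Kw/Ka = 1.0e-14 / 1.0 x 10^-10 = 0.000100.
[OH^-] = sqrt(Kb x [C6H5O-]) = sqrt(0.000100 x 0.1525) = 0.00391 M.
pOH = 2.41, so pH = 14.00 - 2.41 = 11.59.

11.59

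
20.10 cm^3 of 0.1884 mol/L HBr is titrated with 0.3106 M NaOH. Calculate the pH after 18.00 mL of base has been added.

n(acid) = 0.1884 x 0.02010 = 0.003787 mol; n(NaOH) added = 0.3106 x 0.01800 = 0.005591 mol.
Base is in excess by 0.005591 - 0.003787 = 0.001804 mol in a total volume of 0.03810 L.
[OH^-] = 0.001804/0.03810 = 0.04735 M, so pOH = 1.32 and pH = 14.00 - 1.32 = 12.68.

12.68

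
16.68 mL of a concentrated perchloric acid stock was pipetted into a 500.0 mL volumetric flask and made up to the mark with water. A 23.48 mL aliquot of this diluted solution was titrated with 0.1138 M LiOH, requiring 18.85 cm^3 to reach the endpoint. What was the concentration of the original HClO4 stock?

2.74 M

n(LiOH) = 0.1138 x 0.01885 = 0.002145 mol.
n(HClO4) in the aliquot = 0.002145 mol.
[diluted HClO4] = 0.002145 / 0.02348 = 0.09136 M.
Dilution factor = 500.0/16.68 = 29.98, so [stock] = 0.09136 x 29.98 = 2.74 M.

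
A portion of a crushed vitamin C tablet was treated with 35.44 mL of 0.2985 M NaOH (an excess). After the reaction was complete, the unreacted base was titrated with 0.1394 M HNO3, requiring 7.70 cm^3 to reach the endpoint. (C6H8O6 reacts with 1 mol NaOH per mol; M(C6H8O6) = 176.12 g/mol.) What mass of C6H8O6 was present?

Total n(NaOH) added = 0.2985 x 0.03544 = 0.01058 mol.
n(HNO3) used = 0.1394 x 0.007700 = 0.001073 mol, which equals the excess n(NaOH).
So n(NaOH) consumed by the sample = 0.01058 - 0.001073 = 0.009505 mol.
n(C6H8O6) = 0.009505 / 1 = 0.009505 mol.
mass = 0.009505 mol x 176.12 g/mol = 1.67 g.

1.67 g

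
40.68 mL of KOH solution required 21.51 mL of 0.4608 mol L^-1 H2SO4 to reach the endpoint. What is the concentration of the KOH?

n(H2SO4) delivered = 0.4608 x 0.02151 = 0.009912 mol.
The reaction is 2 KOH + 1 H2SO4, so n(KOH) = 0.009912 x 2/1 = 0.01982 mol.
[KOH] = 0.01982 mol / 0.04068 L = 0.487 M.

0.487 M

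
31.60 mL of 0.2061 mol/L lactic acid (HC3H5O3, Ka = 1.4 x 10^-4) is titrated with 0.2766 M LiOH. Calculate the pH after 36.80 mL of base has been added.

12.73

n(acid) = 0.2061 x 0.03160 = 0.006513 mol; n(LiOH) added = 0.2766 x 0.03680 = 0.01018 mol.
Base is in excess by 0.01018 - 0.006513 = 0.003666 mol in a total volume of 0.06840 L.
[OH^-] = 0.003666/0.06840 = 0.05360 M, so pOH = 1.27 and pH = 14.00 - 1.27 = 12.73.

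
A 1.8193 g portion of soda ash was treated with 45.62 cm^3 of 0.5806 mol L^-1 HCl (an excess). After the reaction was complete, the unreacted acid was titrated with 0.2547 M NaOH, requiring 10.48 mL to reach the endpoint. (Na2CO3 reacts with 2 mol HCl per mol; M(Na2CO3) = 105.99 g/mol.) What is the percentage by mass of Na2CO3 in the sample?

69.4%

Total n(HCl) added = 0.5806 x 0.04562 = 0.02649 mol.
n(NaOH) used = 0.2547 x 0.01048 = 0.002669 mol, which equals the excess n(HCl).
So n(HCl) consumed by the sample = 0.02649 - 0.002669 = 0.02382 mol.
n(Na2CO3) = 0.02382 / 2 = 0.01191 mol.
mass Na2CO3 = 0.01191 x 105.99 = 1.262 g, so %Na2CO3 = 1.262/1.8193 x 100 = 69.4%.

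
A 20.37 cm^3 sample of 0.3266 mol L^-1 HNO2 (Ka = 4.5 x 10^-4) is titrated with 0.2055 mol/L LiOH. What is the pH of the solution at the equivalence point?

n(HNO2) = 0.3266 x 0.02037 = 0.006653 mol; V(LiOH) at equivalence = 0.006653/0.2055 = 0.03237 L.
At equivalence all the acid is converted to NO2-; total volume = 0.02037 + 0.03237 = 0.05274 L, so [NO2-] = 0.006653/0.05274 = 0.1261 M.
Kb = Kw/Ka = 1.0e-14 / 4.5 x 10^-4 = 2.22e-11.
[OH^-] = sqrt(Kb x [NO2-]) = sqrt(2.22e-11 x 0.1261) = 1.67e-6 M.
pOH = 5.78, so pH = 14.00 - 5.78 = 8.22.

8.22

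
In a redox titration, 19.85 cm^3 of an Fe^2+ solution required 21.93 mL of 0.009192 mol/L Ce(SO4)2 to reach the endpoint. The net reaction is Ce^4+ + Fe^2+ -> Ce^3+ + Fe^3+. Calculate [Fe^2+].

0.0102 M

n(Ce(SO4)2) = 0.009192 x 0.02193 = 0.0002016 mol.
From the balanced equation, 1 mol Ce(SO4)2 reacts with 1 mol Fe^2+, so n(Fe^2+) = 0.0002016 x 1/1 = 0.0002016 mol.
[Fe^2+] = 0.0002016 / 0.01985 L = 0.0102 M.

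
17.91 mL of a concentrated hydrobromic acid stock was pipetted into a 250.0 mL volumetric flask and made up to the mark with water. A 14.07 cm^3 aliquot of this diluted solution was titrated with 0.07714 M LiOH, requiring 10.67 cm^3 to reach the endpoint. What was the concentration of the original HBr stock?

0.817 M

n(LiOH) = 0.07714 x 0.01067 = 0.0008231 mol.
n(HBr) in the aliquot = 0.0008231 mol.
[diluted HBr] = 0.0008231 / 0.01407 = 0.05850 M.
Dilution factor = 250.0/17.91 = 13.96, so [stock] = 0.05850 x 13.96 = 0.817 M.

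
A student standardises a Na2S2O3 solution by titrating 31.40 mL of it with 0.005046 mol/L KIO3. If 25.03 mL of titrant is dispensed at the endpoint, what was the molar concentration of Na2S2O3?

0.0241 M

n(KIO3) = 0.005046 x 0.02503 = 0.0001263 mol.
From the balanced equation, 1 mol KIO3 reacts with 6 mol Na2S2O3, so n(Na2S2O3) = 0.0001263 x 6/1 = 0.0007578 mol.
[Na2S2O3] = 0.0007578 / 0.03140 L = 0.0241 M.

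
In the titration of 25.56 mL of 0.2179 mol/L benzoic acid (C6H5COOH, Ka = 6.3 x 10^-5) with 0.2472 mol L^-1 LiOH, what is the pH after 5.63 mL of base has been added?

Initial n(C6H5COOH) = 0.2179 x 0.02556 = 0.005570 mol.
n(LiOH) added = 0.2472 x 0.005630 = 0.001392 mol, converting that many moles of C6H5COOH to C6H5COO-.
Remaining n(C6H5COOH) = 0.004178 mol; n(C6H5COO-) = 0.001392 mol.
By Henderson-Hasselbalch, pH = pKa + log([A^-]/[HA]) = 4.20 + log(0.001392/0.004178) = 4.20 + (-0.48) = 3.72.

3.72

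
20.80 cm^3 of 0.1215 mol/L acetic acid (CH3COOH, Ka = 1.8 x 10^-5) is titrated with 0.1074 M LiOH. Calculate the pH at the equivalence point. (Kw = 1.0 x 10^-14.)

n(CH3COOH) = 0.1215 x 0.02080 = 0.002527 mol; V(LiOH) at equivalence = 0.002527/0.1074 = 0.02353 L.
At equivalence all the acid is converted to CH3COO-; total volume = 0.02080 + 0.02353 = 0.04433 L, so [CH3COO-] = 0.002527/0.04433 = 0.05701 M.
Kb = Kw/Ka = 1.0e-14 / 1.8 x 10^-5 = 5.56e-10.
[OH^-] = sqrt(Kb x [CH3COO-]) = sqrt(5.56e-10 x 0.05701) = 5.63e-6 M.
pOH = 5.25, so pH = 14.00 - 5.25 = 8.75.

8.75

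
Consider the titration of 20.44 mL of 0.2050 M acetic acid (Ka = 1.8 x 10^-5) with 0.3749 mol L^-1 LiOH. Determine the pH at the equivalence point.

n(CH3COOH) = 0.2050 x 0.02044 = 0.004190 mol; V(LiOH) at equivalence = 0.004190/0.3749 = 0.01118 L.
At equivalence all the acid is converted to CH3COO-; total volume = 0.02044 + 0.01118 = 0.03162 L, so [CH3COO-] = 0.004190/0.03162 = 0.1325 M.
Kb = Kw/Ka = 1.0e-14 / 1.8 x 10^-5 = 5.56e-10.
[OH^-] = sqrt(Kb x [CH3COO-]) = sqrt(5.56e-10 x 0.1325) = 8.58e-6 M.
pOH = 5.07, so pH = 14.00 - 5.07 = 8.93.

8.93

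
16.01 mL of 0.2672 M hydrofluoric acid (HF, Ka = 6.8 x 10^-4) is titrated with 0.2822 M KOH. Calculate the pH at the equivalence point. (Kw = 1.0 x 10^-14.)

n(HF) = 0.2672 x 0.01601 = 0.004278 mol; V(KOH) at equivalence = 0.004278/0.2822 = 0.01516 L.
At equivalence all the acid is converted to F-; total volume = 0.01601 + 0.01516 = 0.03117 L, so [F-] = 0.004278/0.03117 = 0.1372 M.
Kb = Kw/Ka = 1.0e-14 / 6.8 x 10^-4 = 1.47e-11.
[OH^-] = sqrt(Kb x [F-]) = sqrt(1.47e-11 x 0.1372) = 1.42e-6 M.
pOH = 5.85, so pH = 14.00 - 5.85 = 8.15.

8.15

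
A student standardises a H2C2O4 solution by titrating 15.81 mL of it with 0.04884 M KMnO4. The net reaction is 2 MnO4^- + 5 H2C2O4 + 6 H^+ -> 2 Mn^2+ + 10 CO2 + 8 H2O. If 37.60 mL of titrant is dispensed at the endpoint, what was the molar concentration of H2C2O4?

0.290 M

n(KMnO4) = 0.04884 x 0.03760 = 0.001836 mol.
From the balanced equation, 2 mol KMnO4 reacts with 5 mol H2C2O4, so n(H2C2O4) = 0.001836 x 5/2 = 0.004591 mol.
[H2C2O4] = 0.004591 / 0.01581 L = 0.290 M.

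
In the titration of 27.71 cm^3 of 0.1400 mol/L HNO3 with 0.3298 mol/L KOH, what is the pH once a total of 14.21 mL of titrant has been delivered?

12.28

n(acid) = 0.1400 x 0.02771 = 0.003879 mol; n(KOH) added = 0.3298 x 0.01421 = 0.004686 mol.
Base is in excess by 0.004686 - 0.003879 = 0.0008071 mol in a total volume of 0.04192 L.
[OH^-] = 0.0008071/0.04192 = 0.01925 M, so pOH = 1.72 and pH = 14.00 - 1.72 = 12.28.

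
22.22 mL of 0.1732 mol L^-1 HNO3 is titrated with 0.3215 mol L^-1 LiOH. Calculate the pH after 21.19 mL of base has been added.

12.83

n(acid) = 0.1732 x 0.02222 = 0.003849 mol; n(LiOH) added = 0.3215 x 0.02119 = 0.006813 mol.
Base is in excess by 0.006813 - 0.003849 = 0.002964 mol in a total volume of 0.04341 L.
[OH^-] = 0.002964/0.04341 = 0.06828 M, so pOH = 1.17 and pH = 14.00 - 1.17 = 12.83.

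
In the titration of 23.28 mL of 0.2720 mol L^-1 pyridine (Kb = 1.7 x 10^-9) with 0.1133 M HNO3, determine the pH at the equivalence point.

3.16

n(C5H5N) = 0.2720 x 0.02328 = 0.006332 mol; V(HNO3) at equivalence = 0.006332/0.1133 = 0.05589 L.
At equivalence the base is fully converted to C5H5NH+; total volume = 0.07917 L, so [C5H5NH+] = 0.006332/0.07917 = 0.07998 M.
Ka(C5H5NH+) = Kw/Kb = 1.0e-14 / 1.7 x 10^-9 = 5.88e-6.
[H^+] = sqrt(Ka x [C5H5NH+]) = sqrt(5.88e-6 x 0.07998) = 0.000686 M.
pH = -log(0.000686) = 3.16.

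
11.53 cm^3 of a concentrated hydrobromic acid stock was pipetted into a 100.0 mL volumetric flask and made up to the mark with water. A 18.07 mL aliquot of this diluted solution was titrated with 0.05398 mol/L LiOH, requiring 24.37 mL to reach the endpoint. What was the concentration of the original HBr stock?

0.631 M

n(LiOH) = 0.05398 x 0.02437 = 0.001315 mol.
n(HBr) in the aliquot = 0.001315 mol.
[diluted HBr] = 0.001315 / 0.01807 = 0.07280 M.
Dilution factor = 100.0/11.53 = 8.673, so [stock] = 0.07280 x 8.673 = 0.631 M.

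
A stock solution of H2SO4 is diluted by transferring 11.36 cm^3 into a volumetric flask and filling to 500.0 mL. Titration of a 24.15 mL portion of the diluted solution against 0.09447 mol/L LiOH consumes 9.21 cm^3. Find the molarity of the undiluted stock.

n(LiOH) = 0.09447 x 0.009210 = 0.0008701 mol.
n(H2SO4) in the aliquot = 0.0008701 x 1/2 = 0.0004350 mol.
[diluted H2SO4] = 0.0004350 / 0.02415 = 0.01801 M.
Dilution factor = 500.0/11.36 = 44.01, so [stock] = 0.01801 x 44.01 = 0.793 M.

0.793 M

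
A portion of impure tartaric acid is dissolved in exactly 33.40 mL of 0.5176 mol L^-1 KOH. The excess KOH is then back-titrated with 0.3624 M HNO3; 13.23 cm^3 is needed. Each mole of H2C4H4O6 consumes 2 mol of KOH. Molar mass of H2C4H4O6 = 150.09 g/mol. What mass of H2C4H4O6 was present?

Total n(KOH) added = 0.5176 x 0.03340 = 0.01729 mol.
n(HNO3) used = 0.3624 x 0.01323 = 0.004795 mol, which equals the excess n(KOH).
So n(KOH) consumed by the sample = 0.01729 - 0.004795 = 0.01249 mol.
n(H2C4H4O6) = 0.01249 / 2 = 0.006247 mol.
mass = 0.006247 mol x 150.09 g/mol = 0.938 g.

0.938 g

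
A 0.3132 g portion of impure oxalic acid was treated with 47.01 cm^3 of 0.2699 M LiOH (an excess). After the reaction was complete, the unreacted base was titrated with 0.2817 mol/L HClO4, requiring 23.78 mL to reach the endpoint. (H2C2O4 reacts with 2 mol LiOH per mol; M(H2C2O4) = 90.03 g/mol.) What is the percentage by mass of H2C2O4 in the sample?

86.1%

Total n(LiOH) added = 0.2699 x 0.04701 = 0.01269 mol.
n(HClO4) used = 0.2817 x 0.02378 = 0.006699 mol, which equals the excess n(LiOH).
So n(LiOH) consumed by the sample = 0.01269 - 0.006699 = 0.005989 mol.
n(H2C2O4) = 0.005989 / 2 = 0.002995 mol.
mass H2C2O4 = 0.002995 x 90.03 = 0.2696 g, so %H2C2O4 = 0.2696/0.3132 x 100 = 86.1%.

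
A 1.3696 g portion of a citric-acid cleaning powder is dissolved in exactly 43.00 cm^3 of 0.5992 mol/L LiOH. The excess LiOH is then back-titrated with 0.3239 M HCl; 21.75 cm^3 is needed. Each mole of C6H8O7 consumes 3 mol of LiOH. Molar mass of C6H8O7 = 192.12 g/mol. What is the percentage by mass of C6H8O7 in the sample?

Total n(LiOH) added = 0.5992 x 0.04300 = 0.02577 mol.
n(HCl) used = 0.3239 x 0.02175 = 0.007045 mol, which equals the excess n(LiOH).
So n(LiOH) consumed by the sample = 0.02577 - 0.007045 = 0.01872 mol.
n(C6H8O7) = 0.01872 / 3 = 0.006240 mol.
mass C6H8O7 = 0.006240 x 192.12 = 1.199 g, so %C6H8O7 = 1.199/1.3696 x 100 = 87.5%.

87.5%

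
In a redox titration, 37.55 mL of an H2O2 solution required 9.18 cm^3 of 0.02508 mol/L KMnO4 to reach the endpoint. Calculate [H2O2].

0.0153 M

n(KMnO4) = 0.02508 x 0.009180 = 0.0002302 mol.
From the balanced equation, 2 mol KMnO4 reacts with 5 mol H2O2, so n(H2O2) = 0.0002302 x 5/2 = 0.0005756 mol.
[H2O2] = 0.0005756 / 0.03755 L = 0.0153 M.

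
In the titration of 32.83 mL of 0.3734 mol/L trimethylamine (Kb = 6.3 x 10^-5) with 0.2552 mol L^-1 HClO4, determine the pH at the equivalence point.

n((CH3)3N) = 0.3734 x 0.03283 = 0.01226 mol; V(HClO4) at equivalence = 0.01226/0.2552 = 0.04804 L.
At equivalence the base is fully converted to (CH3)3NH+; total volume = 0.08087 L, so [(CH3)3NH+] = 0.01226/0.08087 = 0.1516 M.
Ka((CH3)3NH+) = Kw/Kb = 1.0e-14 / 6.3 x 10^-5 = 1.59e-10.
[H^+] = sqrt(Ka x [(CH3)3NH+]) = sqrt(1.59e-10 x 0.1516) = 4.91e-6 M.
pH = -log(4.91e-6) = 5.31.

5.31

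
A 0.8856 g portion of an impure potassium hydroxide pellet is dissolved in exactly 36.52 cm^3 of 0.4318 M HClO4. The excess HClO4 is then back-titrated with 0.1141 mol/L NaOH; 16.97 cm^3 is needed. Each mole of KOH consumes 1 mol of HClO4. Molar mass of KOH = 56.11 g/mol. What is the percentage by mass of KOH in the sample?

87.6%

Total n(HClO4) added = 0.4318 x 0.03652 = 0.01577 mol.
n(NaOH) used = 0.1141 x 0.01697 = 0.001936 mol, which equals the excess n(HClO4).
So n(HClO4) consumed by the sample = 0.01577 - 0.001936 = 0.01383 mol.
n(KOH) = 0.01383 / 1 = 0.01383 mol.
mass KOH = 0.01383 x 56.11 = 0.7762 g, so %KOH = 0.7762/0.8856 x 100 = 87.6%.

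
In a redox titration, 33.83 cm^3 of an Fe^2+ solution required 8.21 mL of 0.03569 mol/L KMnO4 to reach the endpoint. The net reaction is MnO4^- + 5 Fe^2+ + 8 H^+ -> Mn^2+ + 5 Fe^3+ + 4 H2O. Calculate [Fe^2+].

0.0433 M

n(KMnO4) = 0.03569 x 0.008210 = 0.0002930 mol.
From the balanced equation, 1 mol KMnO4 reacts with 5 mol Fe^2+, so n(Fe^2+) = 0.0002930 x 5/1 = 0.001465 mol.
[Fe^2+] = 0.001465 / 0.03383 L = 0.0433 M.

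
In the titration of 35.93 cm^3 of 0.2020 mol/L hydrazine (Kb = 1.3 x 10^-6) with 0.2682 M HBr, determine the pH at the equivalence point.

n(N2H4) = 0.2020 x 0.03593 = 0.007258 mol; V(HBr) at equivalence = 0.007258/0.2682 = 0.02706 L.
At equivalence the base is fully converted to N2H5+; total volume = 0.06299 L, so [N2H5+] = 0.007258/0.06299 = 0.1152 M.
Ka(N2H5+) = Kw/Kb = 1.0e-14 / 1.3 x 10^-6 = 7.69e-9.
[H^+] = sqrt(Ka x [N2H5+]) = sqrt(7.69e-9 x 0.1152) = 2.98e-5 M.
pH = -log(2.98e-5) = 4.53.

4.53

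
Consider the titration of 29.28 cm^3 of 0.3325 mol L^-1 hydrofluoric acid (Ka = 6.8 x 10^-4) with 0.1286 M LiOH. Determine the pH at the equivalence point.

n(HF) = 0.3325 x 0.02928 = 0.009736 mol; V(LiOH) at equivalence = 0.009736/0.1286 = 0.07570 L.
At equivalence all the acid is converted to F-; total volume = 0.02928 + 0.07570 = 0.1050 L, so [F-] = 0.009736/0.1050 = 0.09273 M.
Kb = Kw/Ka = 1.0e-14 / 6.8 x 10^-4 = 1.47e-11.
[OH^-] = sqrt(Kb x [F-]) = sqrt(1.47e-11 x 0.09273) = 1.17e-6 M.
pOH = 5.93, so pH = 14.00 - 5.93 = 8.07.

8.07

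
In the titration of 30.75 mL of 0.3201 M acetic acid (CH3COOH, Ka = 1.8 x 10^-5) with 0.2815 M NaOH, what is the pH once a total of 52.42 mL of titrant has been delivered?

12.77

n(acid) = 0.3201 x 0.03075 = 0.009843 mol; n(NaOH) added = 0.2815 x 0.05242 = 0.01476 mol.
Base is in excess by 0.01476 - 0.009843 = 0.004913 mol in a total volume of 0.08317 L.
[OH^-] = 0.004913/0.08317 = 0.05907 M, so pOH = 1.23 and pH = 14.00 - 1.23 = 12.77.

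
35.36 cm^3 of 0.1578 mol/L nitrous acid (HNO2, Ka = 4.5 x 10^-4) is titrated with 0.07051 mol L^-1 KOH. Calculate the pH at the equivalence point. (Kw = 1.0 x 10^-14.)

8.02

n(HNO2) = 0.1578 x 0.03536 = 0.005580 mol; V(KOH) at equivalence = 0.005580/0.07051 = 0.07913 L.
At equivalence all the acid is converted to NO2-; total volume = 0.03536 + 0.07913 = 0.1145 L, so [NO2-] = 0.005580/0.1145 = 0.04873 M.
Kb = Kw/Ka = 1.0e-14 / 4.5 x 10^-4 = 2.22e-11.
[OH^-] = sqrt(Kb x [NO2-]) = sqrt(2.22e-11 x 0.04873) = 1.04e-6 M.
pOH = 5.98, so pH = 14.00 - 5.98 = 8.02.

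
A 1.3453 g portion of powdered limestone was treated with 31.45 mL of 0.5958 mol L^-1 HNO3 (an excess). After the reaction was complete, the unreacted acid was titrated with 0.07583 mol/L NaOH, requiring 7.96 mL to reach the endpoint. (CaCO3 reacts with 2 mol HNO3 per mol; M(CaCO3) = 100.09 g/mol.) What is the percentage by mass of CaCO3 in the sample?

67.5%

Total n(HNO3) added = 0.5958 x 0.03145 = 0.01874 mol.
n(NaOH) used = 0.07583 x 0.007960 = 0.0006036 mol, which equals the excess n(HNO3).
So n(HNO3) consumed by the sample = 0.01874 - 0.0006036 = 0.01813 mol.
n(CaCO3) = 0.01813 / 2 = 0.009067 mol.
mass CaCO3 = 0.009067 x 100.09 = 0.9075 g, so %CaCO3 = 0.9075/1.3453 x 100 = 67.5%.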